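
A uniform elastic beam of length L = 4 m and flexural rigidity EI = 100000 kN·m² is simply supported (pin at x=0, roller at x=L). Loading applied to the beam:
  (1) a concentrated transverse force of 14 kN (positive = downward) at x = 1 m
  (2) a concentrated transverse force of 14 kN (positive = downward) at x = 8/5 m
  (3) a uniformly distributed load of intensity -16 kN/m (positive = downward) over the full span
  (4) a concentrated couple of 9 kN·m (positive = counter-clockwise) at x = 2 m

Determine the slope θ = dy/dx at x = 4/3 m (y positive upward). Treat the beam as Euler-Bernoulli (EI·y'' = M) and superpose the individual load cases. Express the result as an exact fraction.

Load 1 — point force P=14 kN at a=1 m (b=L-a=3):
  θ_1 = -Pa(2L²-6Lx+3x²+a²)/(6LEI)  [x>a] = -14·1·(2·4²-6·4·(4/3)+3·(4/3)²+1²)/(6·4·100000) = -133/3600000 rad
Load 2 — point force P=14 kN at a=8/5 m (b=L-a=12/5):
  θ_2 = -Pb(L²-b²-3x²)/(6LEI)  [x≤a] = -14·(12/5)·(4²-(12/5)²-3·(4/3)²)/(6·4·100000) = -161/2343750 rad
Load 3 — uniform load w=-16 kN/m over full span:
  θ_3 = -w(L³-6Lx²+4x³)/(24EI) = -(-16)·(4³-6·4·(4/3)²+4·(4/3)³)/(24·100000) = 52/253125 rad
Load 4 — applied couple M₀=9 kN·m at a=2 m (b=L-a=2):
  θ_4 = (M₀x²/(2L)+C₁)/EI  [x≤a] with C₁=M₀(3b²-L²)/(6L)=-3/2 = (9·(4/3)²/(2·4)+(-3/2))/100000 = 1/200000 rad
Superposition: θ = Σ θ_i = 424417/4050000000 rad ≈ 0.000105 rad

θ(4/3) = 424417/4050000000 rad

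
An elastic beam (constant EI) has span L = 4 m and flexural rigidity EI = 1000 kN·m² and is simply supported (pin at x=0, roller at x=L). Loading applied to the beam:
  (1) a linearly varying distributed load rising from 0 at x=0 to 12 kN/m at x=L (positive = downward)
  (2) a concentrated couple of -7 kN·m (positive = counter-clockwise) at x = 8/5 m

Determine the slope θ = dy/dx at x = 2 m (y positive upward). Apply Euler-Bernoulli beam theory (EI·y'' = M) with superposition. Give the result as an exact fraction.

θ(2) = -301/150000 rad

Load 1 — triangular load w₀=12 kN/m (0→w₀ over full span):
  θ_1 = -w₀(7L⁴-30L²x²+15x⁴)/(360LEI) = -12·(7·4⁴-30·4²·2²+15·2⁴)/(360·4·1000) = -7/7500 rad
Load 2 — applied couple M₀=-7 kN·m at a=8/5 m (b=L-a=12/5):
  θ_2 = (M₀x²/(2L)-M₀(x-a)+C₁)/EI  [x>a] with C₁=M₀(3b²-L²)/(6L)=-28/75 = ((-7)·2²/(2·4)-(-7)·(2-(8/5))+(-28/75))/1000 = -161/150000 rad
Superposition: θ = Σ θ_i = -301/150000 rad ≈ -0.002007 rad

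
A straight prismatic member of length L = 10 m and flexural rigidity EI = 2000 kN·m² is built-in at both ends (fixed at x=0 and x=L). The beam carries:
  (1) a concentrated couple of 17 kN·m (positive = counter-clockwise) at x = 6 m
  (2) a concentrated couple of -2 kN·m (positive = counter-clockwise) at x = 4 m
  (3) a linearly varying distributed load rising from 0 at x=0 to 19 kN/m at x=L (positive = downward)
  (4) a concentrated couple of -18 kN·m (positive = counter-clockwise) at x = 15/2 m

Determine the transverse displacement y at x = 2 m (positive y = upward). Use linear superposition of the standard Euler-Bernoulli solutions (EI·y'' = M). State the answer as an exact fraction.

y(2) = -26443/600000 m

Load 1 — applied couple M₀=17 kN·m at a=6 m (b=L-a=4):
  y_1 = (R_Ax³/6 - M_Ax²/2)/EI  [x≤a] with R_A=306/125, M_A=136/25 = ((306/125)·2³/6 - (136/25)·2²/2)/2000 = -119/31250 m
Load 2 — applied couple M₀=-2 kN·m at a=4 m (b=L-a=6):
  y_2 = (R_Ax³/6 - M_Ax²/2)/EI  [x≤a] with R_A=-36/125, M_A=-6/25 = ((-36/125)·2³/6 - (-6/25)·2²/2)/2000 = 3/62500 m
Load 3 — triangular load w₀=19 kN/m (0→w₀ over full span):
  y_3 = -w₀x²(L-x)²(x+2L)/(120LEI) = -19·2²·(10-2)²·(2+2·10)/(120·10·2000) = -418/9375 m
Load 4 — applied couple M₀=-18 kN·m at a=15/2 m (b=L-a=5/2):
  y_4 = (R_Ax³/6 - M_Ax²/2)/EI  [x≤a] with R_A=-81/40, M_A=-45/8 = ((-81/40)·2³/6 - (-45/8)·2²/2)/2000 = 171/40000 m
Superposition: y = Σ y_i = -26443/600000 m ≈ -0.044072 m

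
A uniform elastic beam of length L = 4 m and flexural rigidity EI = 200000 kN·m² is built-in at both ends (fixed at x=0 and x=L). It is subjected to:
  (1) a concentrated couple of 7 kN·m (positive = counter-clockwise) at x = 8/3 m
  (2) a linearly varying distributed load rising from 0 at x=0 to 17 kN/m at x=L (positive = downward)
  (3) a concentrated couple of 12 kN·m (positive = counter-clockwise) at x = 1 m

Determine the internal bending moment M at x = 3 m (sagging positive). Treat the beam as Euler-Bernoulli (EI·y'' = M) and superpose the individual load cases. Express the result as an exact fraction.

M(3) = 9/20 kN·m

Load 1 — applied couple M₀=7 kN·m at a=8/3 m (b=L-a=4/3):
  M_1 = R_Ax - M_A - M₀  [x>a] with R_A=7/3, M_A=7/3 = (7/3)·3 - (7/3) - 7 = -7/3 kN·m
Load 2 — triangular load w₀=17 kN/m (0→w₀ over full span):
  M_2 = 3w₀Lx/20 - w₀L²/30 - w₀x³/(6L) = 3·17·4·3/20 - 17·4²/30 - 17·3³/(6·4) = 289/120 kN·m
Load 3 — applied couple M₀=12 kN·m at a=1 m (b=L-a=3):
  M_3 = R_Ax - M_A - M₀  [x>a] with R_A=27/8, M_A=-9/4 = (27/8)·3 - (-9/4) - 12 = 3/8 kN·m
Superposition: M = Σ M_i = 9/20 kN·m ≈ 0.450000 kN·m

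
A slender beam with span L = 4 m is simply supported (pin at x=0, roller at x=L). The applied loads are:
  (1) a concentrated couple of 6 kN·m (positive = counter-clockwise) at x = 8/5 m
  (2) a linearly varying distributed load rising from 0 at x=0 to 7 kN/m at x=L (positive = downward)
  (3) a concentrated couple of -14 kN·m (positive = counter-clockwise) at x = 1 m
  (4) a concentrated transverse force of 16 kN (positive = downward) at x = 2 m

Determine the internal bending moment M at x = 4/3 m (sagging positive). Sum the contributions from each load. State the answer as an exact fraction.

Load 1 — applied couple M₀=6 kN·m at a=8/5 m (b=L-a=12/5):
  M_1 = M₀x/L  [x≤a] = 6·(4/3)/4 = 2 kN·m
Load 2 — triangular load w₀=7 kN/m (0→w₀ over full span):
  M_2 = w₀Lx/6 - w₀x³/(6L) = 7·4·(4/3)/6 - 7·(4/3)³/(6·4) = 448/81 kN·m
Load 3 — applied couple M₀=-14 kN·m at a=1 m (b=L-a=3):
  M_3 = M₀x/L - M₀  [x>a] = (-14)·(4/3)/4 - (-14) = 28/3 kN·m
Load 4 — point force P=16 kN at a=2 m (b=L-a=2):
  M_4 = Pbx/L  [x≤a] = 16·2·(4/3)/4 = 32/3 kN·m
Superposition: M = Σ M_i = 2230/81 kN·m ≈ 27.530864 kN·m

M(4/3) = 2230/81 kN·m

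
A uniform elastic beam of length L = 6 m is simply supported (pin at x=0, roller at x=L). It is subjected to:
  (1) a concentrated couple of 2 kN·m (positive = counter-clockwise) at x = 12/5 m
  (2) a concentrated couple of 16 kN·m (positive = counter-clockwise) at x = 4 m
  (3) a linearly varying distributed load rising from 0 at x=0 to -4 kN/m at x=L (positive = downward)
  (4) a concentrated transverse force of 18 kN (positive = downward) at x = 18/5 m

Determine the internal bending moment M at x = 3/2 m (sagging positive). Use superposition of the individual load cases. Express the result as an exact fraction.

M(3/2) = 387/40 kN·m

Load 1 — applied couple M₀=2 kN·m at a=12/5 m (b=L-a=18/5):
  M_1 = M₀x/L  [x≤a] = 2·(3/2)/6 = 1/2 kN·m
Load 2 — applied couple M₀=16 kN·m at a=4 m (b=L-a=2):
  M_2 = M₀x/L  [x≤a] = 16·(3/2)/6 = 4 kN·m
Load 3 — triangular load w₀=-4 kN/m (0→w₀ over full span):
  M_3 = w₀Lx/6 - w₀x³/(6L) = (-4)·6·(3/2)/6 - (-4)·(3/2)³/(6·6) = -45/8 kN·m
Load 4 — point force P=18 kN at a=18/5 m (b=L-a=12/5):
  M_4 = Pbx/L  [x≤a] = 18·(12/5)·(3/2)/6 = 54/5 kN·m
Superposition: M = Σ M_i = 387/40 kN·m ≈ 9.675000 kN·m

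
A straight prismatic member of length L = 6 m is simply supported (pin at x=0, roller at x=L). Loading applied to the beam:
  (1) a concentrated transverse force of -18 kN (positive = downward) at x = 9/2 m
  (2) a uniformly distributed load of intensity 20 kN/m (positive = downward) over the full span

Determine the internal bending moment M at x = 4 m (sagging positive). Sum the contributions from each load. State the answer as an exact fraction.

M(4) = 62 kN·m

Load 1 — point force P=-18 kN at a=9/2 m (b=L-a=3/2):
  M_1 = Pbx/L  [x≤a] = (-18)·(3/2)·4/6 = -18 kN·m
Load 2 — uniform load w=20 kN/m over full span:
  M_2 = wx(L-x)/2 = 20·4·(6-4)/2 = 80 kN·m
Superposition: M = Σ M_i = 62 kN·m ≈ 62.000000 kN·m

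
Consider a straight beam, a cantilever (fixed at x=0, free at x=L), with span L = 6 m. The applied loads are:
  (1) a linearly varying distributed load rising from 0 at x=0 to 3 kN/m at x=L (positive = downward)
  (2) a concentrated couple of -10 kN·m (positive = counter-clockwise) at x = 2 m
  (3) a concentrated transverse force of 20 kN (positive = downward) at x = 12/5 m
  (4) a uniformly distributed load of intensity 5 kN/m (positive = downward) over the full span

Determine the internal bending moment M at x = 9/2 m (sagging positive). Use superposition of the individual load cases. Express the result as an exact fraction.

Load 1 — triangular load w₀=3 kN/m (0→w₀ over full span):
  M_1 = w₀Lx/2 - w₀L²/3 - w₀x³/(6L) = 3·6·(9/2)/2 - 3·6²/3 - 3·(9/2)³/(6·6) = -99/32 kN·m
Load 2 — applied couple M₀=-10 kN·m at a=2 m (b=L-a=4):
  M_2 = 0  [x>a] = 0 kN·m
Load 3 — point force P=20 kN at a=12/5 m (b=L-a=18/5):
  M_3 = 0  [x>a] = 0 kN·m
Load 4 — uniform load w=5 kN/m over full span:
  M_4 = -w(L-x)²/2 = -5·(6-(9/2))²/2 = -45/8 kN·m
Superposition: M = Σ M_i = -279/32 kN·m ≈ -8.718750 kN·m

M(9/2) = -279/32 kN·m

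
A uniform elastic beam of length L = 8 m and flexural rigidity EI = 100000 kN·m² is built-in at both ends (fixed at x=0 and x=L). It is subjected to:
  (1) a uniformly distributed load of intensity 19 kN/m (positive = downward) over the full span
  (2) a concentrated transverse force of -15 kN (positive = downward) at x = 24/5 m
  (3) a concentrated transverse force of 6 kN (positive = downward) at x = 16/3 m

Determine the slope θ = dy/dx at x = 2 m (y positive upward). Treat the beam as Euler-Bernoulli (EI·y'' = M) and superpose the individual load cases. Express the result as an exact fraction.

θ(2) = -211/312500 rad

Load 1 — uniform load w=19 kN/m over full span:
  θ_1 = -wx(L-x)(L-2x)/(12EI) = -19·2·(8-2)·(8-2·2)/(12·100000) = -19/25000 rad
Load 2 — point force P=-15 kN at a=24/5 m (b=L-a=16/5):
  θ_2 = -Pb²x(2aL-(3a+b)x)/(2L³EI)  [x≤a] = -(-15)·(16/5)²·2·(2·(24/5)·8-(3·(24/5)+(16/5))·2)/(2·8³·100000) = 39/312500 rad
Load 3 — point force P=6 kN at a=16/3 m (b=L-a=8/3):
  θ_3 = -Pb²x(2aL-(3a+b)x)/(2L³EI)  [x≤a] = -6·(8/3)²·2·(2·(16/3)·8-(3·(16/3)+(8/3))·2)/(2·8³·100000) = -1/25000 rad
Superposition: θ = Σ θ_i = -211/312500 rad ≈ -0.000675 rad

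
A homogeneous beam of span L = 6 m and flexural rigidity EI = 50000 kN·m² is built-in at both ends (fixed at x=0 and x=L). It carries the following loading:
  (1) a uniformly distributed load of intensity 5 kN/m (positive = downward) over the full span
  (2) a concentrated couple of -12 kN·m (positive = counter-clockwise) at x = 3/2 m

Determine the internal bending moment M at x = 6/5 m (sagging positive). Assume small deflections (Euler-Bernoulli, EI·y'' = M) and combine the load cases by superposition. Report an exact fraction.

M(6/5) = -111/20 kN·m

Load 1 — uniform load w=5 kN/m over full span:
  M_1 = wLx/2 - wL²/12 - wx²/2 = 5·6·(6/5)/2 - 5·6²/12 - 5·(6/5)²/2 = -3/5 kN·m
Load 2 — applied couple M₀=-12 kN·m at a=3/2 m (b=L-a=9/2):
  M_2 = R_Ax - M_A  [x≤a] with R_A=-9/4, M_A=9/4 = (-9/4)·(6/5) - (9/4) = -99/20 kN·m
Superposition: M = Σ M_i = -111/20 kN·m ≈ -5.550000 kN·m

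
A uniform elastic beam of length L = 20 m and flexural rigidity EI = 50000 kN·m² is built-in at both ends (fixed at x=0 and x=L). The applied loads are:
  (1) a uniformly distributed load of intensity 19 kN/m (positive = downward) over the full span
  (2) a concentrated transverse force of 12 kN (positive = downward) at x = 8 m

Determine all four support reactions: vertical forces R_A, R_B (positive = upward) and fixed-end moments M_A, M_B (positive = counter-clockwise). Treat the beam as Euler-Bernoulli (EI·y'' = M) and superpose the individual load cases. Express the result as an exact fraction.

R_A = 24722/125 kN, M_A = 50092/75 kN·m, R_B = 24278/125 kN, M_B = -49228/75 kN·m

Load 1 — uniform load w=19 kN/m over full span:
  R_A = wL/2 = 19·20/2 = 190 kN
  M_A = wL²/12 = 19·20²/12 = 1900/3 kN·m
  R_B = wL/2 = 19·20/2 = 190 kN
  M_B = -wL²/12 = -19·20²/12 = -1900/3 kN·m
Load 2 — point force P=12 kN at a=8 m (b=L-a=12):
  R_A = Pb²(3a+b)/L³ = 12·12²·(3·8+12)/20³ = 972/125 kN
  M_A = Pab²/L² = 12·8·12²/20² = 864/25 kN·m
  R_B = Pa²(a+3b)/L³ = 12·8²·(8+3·12)/20³ = 528/125 kN
  M_B = -Pa²b/L² = -12·8²·12/20² = -576/25 kN·m
Superposition: R_A = 24722/125 kN, M_A = 50092/75 kN·m, R_B = 24278/125 kN, M_B = -49228/75 kN·m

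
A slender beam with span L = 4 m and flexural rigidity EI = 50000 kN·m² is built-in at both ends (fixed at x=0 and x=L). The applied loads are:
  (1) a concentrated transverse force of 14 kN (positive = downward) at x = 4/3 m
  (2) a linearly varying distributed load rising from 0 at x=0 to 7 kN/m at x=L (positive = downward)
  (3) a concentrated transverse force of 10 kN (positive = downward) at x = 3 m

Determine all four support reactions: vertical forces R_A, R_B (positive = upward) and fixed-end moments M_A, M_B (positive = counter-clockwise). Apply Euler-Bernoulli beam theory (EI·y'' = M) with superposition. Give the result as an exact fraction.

R_A = 34847/2160 kN, M_A = 15017/1080 kN·m, R_B = 47233/2160 kN, M_B = -16603/1080 kN·m

Load 1 — point force P=14 kN at a=4/3 m (b=L-a=8/3):
  R_A = Pb²(3a+b)/L³ = 14·(8/3)²·(3·(4/3)+(8/3))/4³ = 280/27 kN
  M_A = Pab²/L² = 14·(4/3)·(8/3)²/4² = 224/27 kN·m
  R_B = Pa²(a+3b)/L³ = 14·(4/3)²·((4/3)+3·(8/3))/4³ = 98/27 kN
  M_B = -Pa²b/L² = -14·(4/3)²·(8/3)/4² = -112/27 kN·m
Load 2 — triangular load w₀=7 kN/m (0→w₀ over full span):
  R_A = 3w₀L/20 = 3·7·4/20 = 21/5 kN
  M_A = w₀L²/30 = 7·4²/30 = 56/15 kN·m
  R_B = 7w₀L/20 = 7·7·4/20 = 49/5 kN
  M_B = -w₀L²/20 = -7·4²/20 = -28/5 kN·m
Load 3 — point force P=10 kN at a=3 m (b=L-a=1):
  R_A = Pb²(3a+b)/L³ = 10·1²·(3·3+1)/4³ = 25/16 kN
  M_A = Pab²/L² = 10·3·1²/4² = 15/8 kN·m
  R_B = Pa²(a+3b)/L³ = 10·3²·(3+3·1)/4³ = 135/16 kN
  M_B = -Pa²b/L² = -10·3²·1/4² = -45/8 kN·m
Superposition: R_A = 34847/2160 kN, M_A = 15017/1080 kN·m, R_B = 47233/2160 kN, M_B = -16603/1080 kN·m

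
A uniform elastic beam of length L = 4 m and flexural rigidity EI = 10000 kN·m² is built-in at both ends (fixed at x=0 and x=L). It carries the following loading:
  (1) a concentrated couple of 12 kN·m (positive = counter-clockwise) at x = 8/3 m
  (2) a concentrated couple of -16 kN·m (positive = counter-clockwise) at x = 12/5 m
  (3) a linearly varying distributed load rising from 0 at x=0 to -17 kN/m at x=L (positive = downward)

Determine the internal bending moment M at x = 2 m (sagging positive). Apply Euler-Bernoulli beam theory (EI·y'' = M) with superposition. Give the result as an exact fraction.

M(2) = -121/15 kN·m

Load 1 — applied couple M₀=12 kN·m at a=8/3 m (b=L-a=4/3):
  M_1 = R_Ax - M_A  [x≤a] with R_A=4, M_A=4 = 4·2 - 4 = 4 kN·m
Load 2 — applied couple M₀=-16 kN·m at a=12/5 m (b=L-a=8/5):
  M_2 = R_Ax - M_A  [x≤a] with R_A=-144/25, M_A=-128/25 = (-144/25)·2 - (-128/25) = -32/5 kN·m
Load 3 — triangular load w₀=-17 kN/m (0→w₀ over full span):
  M_3 = 3w₀Lx/20 - w₀L²/30 - w₀x³/(6L) = 3·(-17)·4·2/20 - (-17)·4²/30 - (-17)·2³/(6·4) = -17/3 kN·m
Superposition: M = Σ M_i = -121/15 kN·m ≈ -8.066667 kN·m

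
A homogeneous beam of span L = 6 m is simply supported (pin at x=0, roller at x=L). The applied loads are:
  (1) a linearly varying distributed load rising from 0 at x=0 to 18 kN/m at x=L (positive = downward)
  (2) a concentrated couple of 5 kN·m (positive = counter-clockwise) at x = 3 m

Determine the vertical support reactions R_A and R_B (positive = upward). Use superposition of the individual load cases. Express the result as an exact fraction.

Load 1 — triangular load w₀=18 kN/m (0→w₀ over full span):
  R_A = w₀L/6 = 18·6/6 = 18 kN
  R_B = w₀L/3 = 18·6/3 = 36 kN
Load 2 — applied couple M₀=5 kN·m at a=3 m (b=L-a=3):
  R_A = M₀/L = 5/6 kN
  R_B = -M₀/L = -5/6 kN
Superposition: R_A = 113/6 kN, R_B = 211/6 kN

R_A = 113/6 kN, R_B = 211/6 kN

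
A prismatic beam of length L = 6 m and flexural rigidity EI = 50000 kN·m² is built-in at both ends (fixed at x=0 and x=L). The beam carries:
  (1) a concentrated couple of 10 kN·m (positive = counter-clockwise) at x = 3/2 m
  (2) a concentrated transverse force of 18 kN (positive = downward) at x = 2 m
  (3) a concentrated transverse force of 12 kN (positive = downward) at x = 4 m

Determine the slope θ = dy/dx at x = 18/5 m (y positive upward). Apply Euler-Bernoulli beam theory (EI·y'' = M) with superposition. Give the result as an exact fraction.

Load 1 — applied couple M₀=10 kN·m at a=3/2 m (b=L-a=9/2):
  θ_1 = (R_Ax²/2 - M_Ax - M₀(x-a))/EI  [x>a] with R_A=15/8, M_A=-15/8 = ((15/8)·(18/5)²/2 - (-15/8)·(18/5) - 10·((18/5)-(3/2)))/50000 = -21/500000 rad
Load 2 — point force P=18 kN at a=2 m (b=L-a=4):
  θ_2 = Pa²(L-x)(2bL-(3b+a)(L-x))/(2L³EI)  [x>a] = 18·2²·(6-(18/5))·(2·4·6-(3·4+2)·(6-(18/5)))/(2·6³·50000) = 9/78125 rad
Load 3 — point force P=12 kN at a=4 m (b=L-a=2):
  θ_3 = -Pb²x(2aL-(3a+b)x)/(2L³EI)  [x≤a] = -12·2²·(18/5)·(2·4·6-(3·4+2)·(18/5))/(2·6³·50000) = 3/156250 rad
Superposition: θ = Σ θ_i = 231/2500000 rad ≈ 0.000092 rad

θ(18/5) = 231/2500000 rad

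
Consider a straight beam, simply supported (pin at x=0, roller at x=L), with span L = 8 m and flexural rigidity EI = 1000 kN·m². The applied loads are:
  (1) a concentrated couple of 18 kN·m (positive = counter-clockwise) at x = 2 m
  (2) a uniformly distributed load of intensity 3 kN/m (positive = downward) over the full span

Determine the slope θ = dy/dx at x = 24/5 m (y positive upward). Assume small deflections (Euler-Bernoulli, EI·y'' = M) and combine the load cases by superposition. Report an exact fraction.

θ(24/5) = 2741/250000 rad

Load 1 — applied couple M₀=18 kN·m at a=2 m (b=L-a=6):
  θ_1 = (M₀x²/(2L)-M₀(x-a)+C₁)/EI  [x>a] with C₁=M₀(3b²-L²)/(6L)=33/2 = (18·(24/5)²/(2·8)-18·((24/5)-2)+(33/2))/1000 = -399/50000 rad
Load 2 — uniform load w=3 kN/m over full span:
  θ_2 = -w(L³-6Lx²+4x³)/(24EI) = -3·(8³-6·8·(24/5)²+4·(24/5)³)/(24·1000) = 296/15625 rad
Superposition: θ = Σ θ_i = 2741/250000 rad ≈ 0.010964 rad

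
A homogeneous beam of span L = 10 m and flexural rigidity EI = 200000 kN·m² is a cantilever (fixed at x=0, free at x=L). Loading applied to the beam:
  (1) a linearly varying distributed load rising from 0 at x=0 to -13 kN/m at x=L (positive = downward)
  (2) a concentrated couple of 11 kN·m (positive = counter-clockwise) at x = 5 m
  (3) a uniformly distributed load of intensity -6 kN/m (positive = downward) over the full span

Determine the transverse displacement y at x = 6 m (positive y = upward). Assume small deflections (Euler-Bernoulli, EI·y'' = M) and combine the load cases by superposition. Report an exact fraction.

y(6) = 465037/10000000 m

Load 1 — triangular load w₀=-13 kN/m (0→w₀ over full span):
  y_1 = (w₀Lx³/12-w₀L²x²/6-w₀x⁵/(120L))/EI = ((-13)·10·6³/12-(-13)·10²·6²/6-(-13)·6⁵/(120·10))/200000 = 69303/2500000 m
Load 2 — applied couple M₀=11 kN·m at a=5 m (b=L-a=5):
  y_2 = M₀a(2x-a)/(2EI)  [x>a] = 11·5·(2·6-5)/(2·200000) = 77/80000 m
Load 3 — uniform load w=-6 kN/m over full span:
  y_3 = -wx²(x²-4Lx+6L²)/(24EI) = -(-6)·6²·(6²-4·10·6+6·10²)/(24·200000) = 891/50000 m
Superposition: y = Σ y_i = 465037/10000000 m ≈ 0.046504 m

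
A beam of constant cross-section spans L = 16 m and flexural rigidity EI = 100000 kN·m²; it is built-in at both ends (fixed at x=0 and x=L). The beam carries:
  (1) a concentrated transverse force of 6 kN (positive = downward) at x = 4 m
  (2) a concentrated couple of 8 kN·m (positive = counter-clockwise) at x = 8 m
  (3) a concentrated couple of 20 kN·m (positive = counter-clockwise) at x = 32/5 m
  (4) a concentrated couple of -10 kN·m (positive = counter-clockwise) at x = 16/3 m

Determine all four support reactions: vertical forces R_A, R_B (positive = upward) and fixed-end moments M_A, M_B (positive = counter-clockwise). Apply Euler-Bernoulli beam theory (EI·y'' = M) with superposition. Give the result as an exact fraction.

Load 1 — point force P=6 kN at a=4 m (b=L-a=12):
  R_A = Pb²(3a+b)/L³ = 6·12²·(3·4+12)/16³ = 81/16 kN
  M_A = Pab²/L² = 6·4·12²/16² = 27/2 kN·m
  R_B = Pa²(a+3b)/L³ = 6·4²·(4+3·12)/16³ = 15/16 kN
  M_B = -Pa²b/L² = -6·4²·12/16² = -9/2 kN·m
Load 2 — applied couple M₀=8 kN·m at a=8 m (b=L-a=8):
  R_A = 6M₀ab/L³ = 6·8·8·8/16³ = 3/4 kN
  M_A = M₀b(2a-b)/L² = 8·8·(2·8-8)/16² = 2 kN·m
  R_B = -6M₀ab/L³ = -6·8·8·8/16³ = -3/4 kN
  M_B = M₀a(2b-a)/L² = 8·8·(2·8-8)/16² = 2 kN·m
Load 3 — applied couple M₀=20 kN·m at a=32/5 m (b=L-a=48/5):
  R_A = 6M₀ab/L³ = 6·20·(32/5)·(48/5)/16³ = 9/5 kN
  M_A = M₀b(2a-b)/L² = 20·(48/5)·(2·(32/5)-(48/5))/16² = 12/5 kN·m
  R_B = -6M₀ab/L³ = -6·20·(32/5)·(48/5)/16³ = -9/5 kN
  M_B = M₀a(2b-a)/L² = 20·(32/5)·(2·(48/5)-(32/5))/16² = 32/5 kN·m
Load 4 — applied couple M₀=-10 kN·m at a=16/3 m (b=L-a=32/3):
  R_A = 6M₀ab/L³ = 6·(-10)·(16/3)·(32/3)/16³ = -5/6 kN
  M_A = M₀b(2a-b)/L² = (-10)·(32/3)·(2·(16/3)-(32/3))/16² = 0 kN·m
  R_B = -6M₀ab/L³ = -6·(-10)·(16/3)·(32/3)/16³ = 5/6 kN
  M_B = M₀a(2b-a)/L² = (-10)·(16/3)·(2·(32/3)-(16/3))/16² = -10/3 kN·m
Superposition: R_A = 1627/240 kN, M_A = 179/10 kN·m, R_B = -187/240 kN, M_B = 17/30 kN·m

R_A = 1627/240 kN, M_A = 179/10 kN·m, R_B = -187/240 kN, M_B = 17/30 kN·m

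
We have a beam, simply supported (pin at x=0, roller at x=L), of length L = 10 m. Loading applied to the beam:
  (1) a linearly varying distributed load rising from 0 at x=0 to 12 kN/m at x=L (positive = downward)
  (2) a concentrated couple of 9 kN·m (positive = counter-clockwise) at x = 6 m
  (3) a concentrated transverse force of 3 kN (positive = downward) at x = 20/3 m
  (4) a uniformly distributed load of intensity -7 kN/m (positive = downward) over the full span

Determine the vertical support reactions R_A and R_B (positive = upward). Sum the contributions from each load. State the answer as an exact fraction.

Load 1 — triangular load w₀=12 kN/m (0→w₀ over full span):
  R_A = w₀L/6 = 12·10/6 = 20 kN
  R_B = w₀L/3 = 12·10/3 = 40 kN
Load 2 — applied couple M₀=9 kN·m at a=6 m (b=L-a=4):
  R_A = M₀/L = 9/10 kN
  R_B = -M₀/L = -9/10 kN
Load 3 — point force P=3 kN at a=20/3 m (b=L-a=10/3):
  R_A = Pb/L = 3·(10/3)/10 = 1 kN
  R_B = Pa/L = 3·(20/3)/10 = 2 kN
Load 4 — uniform load w=-7 kN/m over full span:
  R_A = wL/2 = (-7)·10/2 = -35 kN
  R_B = wL/2 = (-7)·10/2 = -35 kN
Superposition: R_A = -131/10 kN, R_B = 61/10 kN

R_A = -131/10 kN, R_B = 61/10 kN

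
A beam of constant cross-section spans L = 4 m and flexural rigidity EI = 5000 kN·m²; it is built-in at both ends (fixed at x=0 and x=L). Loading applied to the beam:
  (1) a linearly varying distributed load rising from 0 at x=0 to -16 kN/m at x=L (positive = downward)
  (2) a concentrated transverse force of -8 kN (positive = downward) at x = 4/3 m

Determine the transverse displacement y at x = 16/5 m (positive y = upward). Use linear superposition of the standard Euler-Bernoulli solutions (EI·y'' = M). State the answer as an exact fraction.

Load 1 — triangular load w₀=-16 kN/m (0→w₀ over full span):
  y_1 = -w₀x²(L-x)²(x+2L)/(120LEI) = -(-16)·(16/5)²·(4-(16/5))²·((16/5)+2·4)/(120·4·5000) = 14336/29296875 m
Load 2 — point force P=-8 kN at a=4/3 m (b=L-a=8/3):
  y_2 = -Pa²(L-x)²(3bL-(3b+a)(L-x))/(6L³EI)  [x>a] = -(-8)·(4/3)²·(4-(16/5))²·(3·(8/3)·4-(3·(8/3)+(4/3))·(4-(16/5)))/(6·4³·5000) = 736/6328125 m
Superposition: y = Σ y_i = 479072/791015625 m ≈ 0.000606 m

y(16/5) = 479072/791015625 m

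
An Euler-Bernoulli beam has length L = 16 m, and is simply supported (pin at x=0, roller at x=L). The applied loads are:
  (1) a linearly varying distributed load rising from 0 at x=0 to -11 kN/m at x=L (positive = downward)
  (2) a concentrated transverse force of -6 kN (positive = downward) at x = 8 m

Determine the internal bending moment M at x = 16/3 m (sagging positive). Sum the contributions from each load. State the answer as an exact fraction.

Load 1 — triangular load w₀=-11 kN/m (0→w₀ over full span):
  M_1 = w₀Lx/6 - w₀x³/(6L) = (-11)·16·(16/3)/6 - (-11)·(16/3)³/(6·16) = -11264/81 kN·m
Load 2 — point force P=-6 kN at a=8 m (b=L-a=8):
  M_2 = Pbx/L  [x≤a] = (-6)·8·(16/3)/16 = -16 kN·m
Superposition: M = Σ M_i = -12560/81 kN·m ≈ -155.061728 kN·m

M(16/3) = -12560/81 kN·m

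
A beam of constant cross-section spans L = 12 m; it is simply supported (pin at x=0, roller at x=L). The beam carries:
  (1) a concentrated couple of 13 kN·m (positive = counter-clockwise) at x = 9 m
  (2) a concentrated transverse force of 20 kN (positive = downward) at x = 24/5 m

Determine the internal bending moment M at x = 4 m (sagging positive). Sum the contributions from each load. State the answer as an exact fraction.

M(4) = 157/3 kN·m

Load 1 — applied couple M₀=13 kN·m at a=9 m (b=L-a=3):
  M_1 = M₀x/L  [x≤a] = 13·4/12 = 13/3 kN·m
Load 2 — point force P=20 kN at a=24/5 m (b=L-a=36/5):
  M_2 = Pbx/L  [x≤a] = 20·(36/5)·4/12 = 48 kN·m
Superposition: M = Σ M_i = 157/3 kN·m ≈ 52.333333 kN·m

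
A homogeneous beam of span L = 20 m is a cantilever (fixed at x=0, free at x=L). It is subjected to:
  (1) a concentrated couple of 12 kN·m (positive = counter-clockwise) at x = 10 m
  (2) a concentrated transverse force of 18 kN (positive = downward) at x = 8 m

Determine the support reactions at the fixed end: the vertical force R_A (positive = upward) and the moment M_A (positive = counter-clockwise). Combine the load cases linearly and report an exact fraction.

Load 1 — applied couple M₀=12 kN·m at a=10 m (b=L-a=10):
  R_A = 0 kN
  M_A = -M₀ = -12 kN·m
Load 2 — point force P=18 kN at a=8 m (b=L-a=12):
  R_A = P = 18 kN
  M_A = Pa = 18·8 = 144 kN·m
Superposition: R_A = 18 kN, M_A = 132 kN·m

R_A = 18 kN, M_A = 132 kN·m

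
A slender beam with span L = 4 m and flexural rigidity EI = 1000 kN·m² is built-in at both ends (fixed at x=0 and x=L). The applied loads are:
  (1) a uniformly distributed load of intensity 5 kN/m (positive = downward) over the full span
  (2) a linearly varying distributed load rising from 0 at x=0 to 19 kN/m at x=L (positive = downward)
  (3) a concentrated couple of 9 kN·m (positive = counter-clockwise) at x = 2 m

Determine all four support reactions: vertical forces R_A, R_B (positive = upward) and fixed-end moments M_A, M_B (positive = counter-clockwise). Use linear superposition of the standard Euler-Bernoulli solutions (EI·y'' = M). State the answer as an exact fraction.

Load 1 — uniform load w=5 kN/m over full span:
  R_A = wL/2 = 5·4/2 = 10 kN
  M_A = wL²/12 = 5·4²/12 = 20/3 kN·m
  R_B = wL/2 = 5·4/2 = 10 kN
  M_B = -wL²/12 = -5·4²/12 = -20/3 kN·m
Load 2 — triangular load w₀=19 kN/m (0→w₀ over full span):
  R_A = 3w₀L/20 = 3·19·4/20 = 57/5 kN
  M_A = w₀L²/30 = 19·4²/30 = 152/15 kN·m
  R_B = 7w₀L/20 = 7·19·4/20 = 133/5 kN
  M_B = -w₀L²/20 = -19·4²/20 = -76/5 kN·m
Load 3 — applied couple M₀=9 kN·m at a=2 m (b=L-a=2):
  R_A = 6M₀ab/L³ = 6·9·2·2/4³ = 27/8 kN
  M_A = M₀b(2a-b)/L² = 9·2·(2·2-2)/4² = 9/4 kN·m
  R_B = -6M₀ab/L³ = -6·9·2·2/4³ = -27/8 kN
  M_B = M₀a(2b-a)/L² = 9·2·(2·2-2)/4² = 9/4 kN·m
Superposition: R_A = 991/40 kN, M_A = 381/20 kN·m, R_B = 1329/40 kN, M_B = -1177/60 kN·m

R_A = 991/40 kN, M_A = 381/20 kN·m, R_B = 1329/40 kN, M_B = -1177/60 kN·m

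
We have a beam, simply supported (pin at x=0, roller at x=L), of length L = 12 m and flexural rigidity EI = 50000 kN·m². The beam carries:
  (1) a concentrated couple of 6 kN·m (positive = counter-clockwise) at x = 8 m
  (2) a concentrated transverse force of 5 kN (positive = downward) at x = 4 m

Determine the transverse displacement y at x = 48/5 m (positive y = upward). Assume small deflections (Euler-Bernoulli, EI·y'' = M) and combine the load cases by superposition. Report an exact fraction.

y(48/5) = -2162/1171875 m

Load 1 — applied couple M₀=6 kN·m at a=8 m (b=L-a=4):
  y_1 = (M₀x³/(6L)-M₀(x-a)²/2+C₁x)/EI  [x>a] with C₁=M₀(3b²-L²)/(6L)=-8 = (6·(48/5)³/(6·12)-6·((48/5)-8)²/2+(-8)·(48/5))/50000 = -84/390625 m
Load 2 — point force P=5 kN at a=4 m (b=L-a=8):
  y_2 = -Pa(L-x)(2Lx-a²-x²)/(6LEI)  [x>a] = -5·4·(12-(48/5))·(2·12·(48/5)-4²-(48/5)²)/(6·12·50000) = -382/234375 m
Superposition: y = Σ y_i = -2162/1171875 m ≈ -0.001845 m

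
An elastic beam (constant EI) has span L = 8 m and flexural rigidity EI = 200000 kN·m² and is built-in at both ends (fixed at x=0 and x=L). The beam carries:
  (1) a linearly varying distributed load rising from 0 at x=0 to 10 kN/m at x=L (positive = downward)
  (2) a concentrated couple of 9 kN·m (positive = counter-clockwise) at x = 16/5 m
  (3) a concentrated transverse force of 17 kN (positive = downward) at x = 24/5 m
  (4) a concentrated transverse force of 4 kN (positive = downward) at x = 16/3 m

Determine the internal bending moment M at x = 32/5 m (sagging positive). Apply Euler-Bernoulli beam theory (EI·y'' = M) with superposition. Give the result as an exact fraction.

Load 1 — triangular load w₀=10 kN/m (0→w₀ over full span):
  M_1 = 3w₀Lx/20 - w₀L²/30 - w₀x³/(6L) = 3·10·8·(32/5)/20 - 10·8²/30 - 10·(32/5)³/(6·8) = 64/75 kN·m
Load 2 — applied couple M₀=9 kN·m at a=16/5 m (b=L-a=24/5):
  M_2 = R_Ax - M_A - M₀  [x>a] with R_A=81/50, M_A=27/25 = (81/50)·(32/5) - (27/25) - 9 = 36/125 kN·m
Load 3 — point force P=17 kN at a=24/5 m (b=L-a=16/5):
  M_3 = Pa²(a+3b)(L-x)/L³ - Pa²b/L²  [x>a] = 17·(24/5)²·((24/5)+3·(16/5))·(8-(32/5))/8³ - 17·(24/5)²·(16/5)/8² = -1224/625 kN·m
Load 4 — point force P=4 kN at a=16/3 m (b=L-a=8/3):
  M_4 = Pa²(a+3b)(L-x)/L³ - Pa²b/L²  [x>a] = 4·(16/3)²·((16/3)+3·(8/3))·(8-(32/5))/8³ - 4·(16/3)²·(8/3)/8² = 0 kN·m
Superposition: M = Σ M_i = -1532/1875 kN·m ≈ -0.817067 kN·m

M(32/5) = -1532/1875 kN·m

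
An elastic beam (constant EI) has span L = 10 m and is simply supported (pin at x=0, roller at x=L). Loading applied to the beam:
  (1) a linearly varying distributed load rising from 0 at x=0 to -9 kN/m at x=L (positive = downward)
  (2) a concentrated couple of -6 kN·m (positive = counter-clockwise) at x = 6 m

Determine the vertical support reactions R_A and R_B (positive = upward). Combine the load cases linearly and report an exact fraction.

R_A = -78/5 kN, R_B = -147/5 kN

Load 1 — triangular load w₀=-9 kN/m (0→w₀ over full span):
  R_A = w₀L/6 = (-9)·10/6 = -15 kN
  R_B = w₀L/3 = (-9)·10/3 = -30 kN
Load 2 — applied couple M₀=-6 kN·m at a=6 m (b=L-a=4):
  R_A = M₀/L = (-6)/10 = -3/5 kN
  R_B = -M₀/L = -(-6)/10 = 3/5 kN
Superposition: R_A = -78/5 kN, R_B = -147/5 kN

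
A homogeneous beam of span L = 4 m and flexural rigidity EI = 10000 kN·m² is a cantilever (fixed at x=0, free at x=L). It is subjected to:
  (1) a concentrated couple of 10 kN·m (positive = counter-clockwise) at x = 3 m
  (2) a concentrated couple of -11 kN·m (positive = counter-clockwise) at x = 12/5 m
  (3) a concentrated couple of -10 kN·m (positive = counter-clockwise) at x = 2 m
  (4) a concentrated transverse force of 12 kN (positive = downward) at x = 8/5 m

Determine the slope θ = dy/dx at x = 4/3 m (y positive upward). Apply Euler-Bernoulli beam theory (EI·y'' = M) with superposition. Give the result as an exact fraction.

θ(4/3) = -37/12500 rad

Load 1 — applied couple M₀=10 kN·m at a=3 m (b=L-a=1):
  θ_1 = M₀x/EI  [x≤a] = 10·(4/3)/10000 = 1/750 rad
Load 2 — applied couple M₀=-11 kN·m at a=12/5 m (b=L-a=8/5):
  θ_2 = M₀x/EI  [x≤a] = (-11)·(4/3)/10000 = -11/7500 rad
Load 3 — applied couple M₀=-10 kN·m at a=2 m (b=L-a=2):
  θ_3 = M₀x/EI  [x≤a] = (-10)·(4/3)/10000 = -1/750 rad
Load 4 — point force P=12 kN at a=8/5 m (b=L-a=12/5):
  θ_4 = -Px(2a-x)/(2EI)  [x≤a] = -12·(4/3)·(2·(8/5)-(4/3))/(2·10000) = -14/9375 rad
Superposition: θ = Σ θ_i = -37/12500 rad ≈ -0.002960 rad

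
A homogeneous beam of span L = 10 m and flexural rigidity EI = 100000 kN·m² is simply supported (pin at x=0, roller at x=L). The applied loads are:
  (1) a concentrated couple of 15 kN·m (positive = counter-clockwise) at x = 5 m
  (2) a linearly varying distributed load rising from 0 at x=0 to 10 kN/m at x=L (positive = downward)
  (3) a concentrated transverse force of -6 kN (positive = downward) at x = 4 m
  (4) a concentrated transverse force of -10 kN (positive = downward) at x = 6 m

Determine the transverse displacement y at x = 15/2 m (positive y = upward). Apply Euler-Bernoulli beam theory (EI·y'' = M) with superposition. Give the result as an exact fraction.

y(15/2) = -192283/76800000 m

Load 1 — applied couple M₀=15 kN·m at a=5 m (b=L-a=5):
  y_1 = (M₀x³/(6L)-M₀(x-a)²/2+C₁x)/EI  [x>a] with C₁=M₀(3b²-L²)/(6L)=-25/4 = (15·(15/2)³/(6·10)-15·((15/2)-5)²/2+(-25/4)·(15/2))/100000 = 3/25600 m
Load 2 — triangular load w₀=10 kN/m (0→w₀ over full span):
  y_2 = -w₀x(7L⁴-10L²x²+3x⁴)/(360LEI) = -10·(15/2)·(7·10⁴-10·10²·(15/2)²+3·(15/2)⁴)/(360·10·100000) = -119/24576 m
Load 3 — point force P=-6 kN at a=4 m (b=L-a=6):
  y_3 = -Pa(L-x)(2Lx-a²-x²)/(6LEI)  [x>a] = -(-6)·4·(10-(15/2))·(2·10·(15/2)-4²-(15/2)²)/(6·10·100000) = 311/400000 m
Load 4 — point force P=-10 kN at a=6 m (b=L-a=4):
  y_4 = -Pa(L-x)(2Lx-a²-x²)/(6LEI)  [x>a] = -(-10)·6·(10-(15/2))·(2·10·(15/2)-6²-(15/2)²)/(6·10·100000) = 231/160000 m
Superposition: y = Σ y_i = -192283/76800000 m ≈ -0.002504 m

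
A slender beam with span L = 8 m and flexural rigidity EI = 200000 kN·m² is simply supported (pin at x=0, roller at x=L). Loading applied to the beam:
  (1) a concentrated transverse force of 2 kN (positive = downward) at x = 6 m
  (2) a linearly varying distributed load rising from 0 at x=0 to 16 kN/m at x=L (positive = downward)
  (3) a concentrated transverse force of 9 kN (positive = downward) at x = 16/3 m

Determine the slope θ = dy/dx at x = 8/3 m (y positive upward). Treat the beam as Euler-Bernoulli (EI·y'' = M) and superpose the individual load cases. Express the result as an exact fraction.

θ(8/3) = -132011/243000000 rad

Load 1 — point force P=2 kN at a=6 m (b=L-a=2):
  θ_1 = -Pb(L²-b²-3x²)/(6LEI)  [x≤a] = -2·2·(8²-2²-3·(8/3)²)/(6·8·200000) = -29/1800000 rad
Load 2 — triangular load w₀=16 kN/m (0→w₀ over full span):
  θ_2 = -w₀(7L⁴-30L²x²+15x⁴)/(360LEI) = -16·(7·8⁴-30·8²·(8/3)²+15·(8/3)⁴)/(360·8·200000) = -1664/3796875 rad
Load 3 — point force P=9 kN at a=16/3 m (b=L-a=8/3):
  θ_3 = -Pb(L²-b²-3x²)/(6LEI)  [x≤a] = -9·(8/3)·(8²-(8/3)²-3·(8/3)²)/(6·8·200000) = -1/11250 rad
Superposition: θ = Σ θ_i = -132011/243000000 rad ≈ -0.000543 rad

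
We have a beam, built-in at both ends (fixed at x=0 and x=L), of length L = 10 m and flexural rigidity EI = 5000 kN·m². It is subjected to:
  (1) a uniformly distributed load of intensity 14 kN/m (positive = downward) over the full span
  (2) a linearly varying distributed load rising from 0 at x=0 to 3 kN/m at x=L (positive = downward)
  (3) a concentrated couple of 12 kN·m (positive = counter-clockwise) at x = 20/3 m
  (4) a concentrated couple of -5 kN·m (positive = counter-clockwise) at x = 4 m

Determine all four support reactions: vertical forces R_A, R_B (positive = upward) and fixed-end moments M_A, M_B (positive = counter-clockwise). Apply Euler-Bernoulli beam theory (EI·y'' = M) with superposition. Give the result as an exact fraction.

R_A = 3769/50 kN, M_A = 1951/15 kN·m, R_B = 3981/50 kN, M_B = -1999/15 kN·m

Load 1 — uniform load w=14 kN/m over full span:
  R_A = wL/2 = 14·10/2 = 70 kN
  M_A = wL²/12 = 14·10²/12 = 350/3 kN·m
  R_B = wL/2 = 14·10/2 = 70 kN
  M_B = -wL²/12 = -14·10²/12 = -350/3 kN·m
Load 2 — triangular load w₀=3 kN/m (0→w₀ over full span):
  R_A = 3w₀L/20 = 3·3·10/20 = 9/2 kN
  M_A = w₀L²/30 = 3·10²/30 = 10 kN·m
  R_B = 7w₀L/20 = 7·3·10/20 = 21/2 kN
  M_B = -w₀L²/20 = -3·10²/20 = -15 kN·m
Load 3 — applied couple M₀=12 kN·m at a=20/3 m (b=L-a=10/3):
  R_A = 6M₀ab/L³ = 6·12·(20/3)·(10/3)/10³ = 8/5 kN
  M_A = M₀b(2a-b)/L² = 12·(10/3)·(2·(20/3)-(10/3))/10² = 4 kN·m
  R_B = -6M₀ab/L³ = -6·12·(20/3)·(10/3)/10³ = -8/5 kN
  M_B = M₀a(2b-a)/L² = 12·(20/3)·(2·(10/3)-(20/3))/10² = 0 kN·m
Load 4 — applied couple M₀=-5 kN·m at a=4 m (b=L-a=6):
  R_A = 6M₀ab/L³ = 6·(-5)·4·6/10³ = -18/25 kN
  M_A = M₀b(2a-b)/L² = (-5)·6·(2·4-6)/10² = -3/5 kN·m
  R_B = -6M₀ab/L³ = -6·(-5)·4·6/10³ = 18/25 kN
  M_B = M₀a(2b-a)/L² = (-5)·4·(2·6-4)/10² = -8/5 kN·m
Superposition: R_A = 3769/50 kN, M_A = 1951/15 kN·m, R_B = 3981/50 kN, M_B = -1999/15 kN·m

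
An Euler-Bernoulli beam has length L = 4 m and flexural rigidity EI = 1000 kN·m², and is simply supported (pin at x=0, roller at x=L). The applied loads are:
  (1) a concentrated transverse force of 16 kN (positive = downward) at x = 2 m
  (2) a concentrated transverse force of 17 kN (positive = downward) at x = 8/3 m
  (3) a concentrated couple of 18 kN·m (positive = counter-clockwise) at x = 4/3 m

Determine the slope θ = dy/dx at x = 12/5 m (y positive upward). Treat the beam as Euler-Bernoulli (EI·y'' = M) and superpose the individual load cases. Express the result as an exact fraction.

θ(12/5) = 1622/253125 rad

Load 1 — point force P=16 kN at a=2 m (b=L-a=2):
  θ_1 = -Pa(2L²-6Lx+3x²+a²)/(6LEI)  [x>a] = -16·2·(2·4²-6·4·(12/5)+3·(12/5)²+2²)/(6·4·1000) = 18/3125 rad
Load 2 — point force P=17 kN at a=8/3 m (b=L-a=4/3):
  θ_2 = -Pb(L²-b²-3x²)/(6LEI)  [x≤a] = -17·(4/3)·(4²-(4/3)²-3·(12/5)²)/(6·4·1000) = 731/253125 rad
Load 3 — applied couple M₀=18 kN·m at a=4/3 m (b=L-a=8/3):
  θ_3 = (M₀x²/(2L)-M₀(x-a)+C₁)/EI  [x>a] with C₁=M₀(3b²-L²)/(6L)=4 = (18·(12/5)²/(2·4)-18·((12/5)-(4/3))+4)/1000 = -7/3125 rad
Superposition: θ = Σ θ_i = 1622/253125 rad ≈ 0.006408 rad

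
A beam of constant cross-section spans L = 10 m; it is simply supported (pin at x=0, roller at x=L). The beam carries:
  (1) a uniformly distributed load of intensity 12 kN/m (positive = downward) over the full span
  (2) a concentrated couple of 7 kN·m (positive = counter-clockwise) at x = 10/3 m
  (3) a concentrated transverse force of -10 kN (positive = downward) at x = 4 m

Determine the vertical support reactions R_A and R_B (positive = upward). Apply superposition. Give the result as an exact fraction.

R_A = 547/10 kN, R_B = 553/10 kN

Load 1 — uniform load w=12 kN/m over full span:
  R_A = wL/2 = 12·10/2 = 60 kN
  R_B = wL/2 = 12·10/2 = 60 kN
Load 2 — applied couple M₀=7 kN·m at a=10/3 m (b=L-a=20/3):
  R_A = M₀/L = 7/10 kN
  R_B = -M₀/L = -7/10 kN
Load 3 — point force P=-10 kN at a=4 m (b=L-a=6):
  R_A = Pb/L = (-10)·6/10 = -6 kN
  R_B = Pa/L = (-10)·4/10 = -4 kN
Superposition: R_A = 547/10 kN, R_B = 553/10 kN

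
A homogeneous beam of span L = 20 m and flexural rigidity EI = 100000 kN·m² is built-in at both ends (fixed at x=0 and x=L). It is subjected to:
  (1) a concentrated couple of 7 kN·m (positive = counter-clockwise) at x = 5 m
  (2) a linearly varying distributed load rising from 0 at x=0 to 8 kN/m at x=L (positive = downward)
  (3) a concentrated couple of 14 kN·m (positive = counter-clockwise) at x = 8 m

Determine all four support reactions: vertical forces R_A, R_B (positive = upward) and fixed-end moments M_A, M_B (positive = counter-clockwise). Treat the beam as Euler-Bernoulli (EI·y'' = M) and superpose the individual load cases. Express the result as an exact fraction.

Load 1 — applied couple M₀=7 kN·m at a=5 m (b=L-a=15):
  R_A = 6M₀ab/L³ = 6·7·5·15/20³ = 63/160 kN
  M_A = M₀b(2a-b)/L² = 7·15·(2·5-15)/20² = -21/16 kN·m
  R_B = -6M₀ab/L³ = -6·7·5·15/20³ = -63/160 kN
  M_B = M₀a(2b-a)/L² = 7·5·(2·15-5)/20² = 35/16 kN·m
Load 2 — triangular load w₀=8 kN/m (0→w₀ over full span):
  R_A = 3w₀L/20 = 3·8·20/20 = 24 kN
  M_A = w₀L²/30 = 8·20²/30 = 320/3 kN·m
  R_B = 7w₀L/20 = 7·8·20/20 = 56 kN
  M_B = -w₀L²/20 = -8·20²/20 = -160 kN·m
Load 3 — applied couple M₀=14 kN·m at a=8 m (b=L-a=12):
  R_A = 6M₀ab/L³ = 6·14·8·12/20³ = 126/125 kN
  M_A = M₀b(2a-b)/L² = 14·12·(2·8-12)/20² = 42/25 kN·m
  R_B = -6M₀ab/L³ = -6·14·8·12/20³ = -126/125 kN
  M_B = M₀a(2b-a)/L² = 14·8·(2·12-8)/20² = 112/25 kN·m
Superposition: R_A = 101607/4000 kN, M_A = 128441/1200 kN·m, R_B = 218393/4000 kN, M_B = -61333/400 kN·m

R_A = 101607/4000 kN, M_A = 128441/1200 kN·m, R_B = 218393/4000 kN, M_B = -61333/400 kN·m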